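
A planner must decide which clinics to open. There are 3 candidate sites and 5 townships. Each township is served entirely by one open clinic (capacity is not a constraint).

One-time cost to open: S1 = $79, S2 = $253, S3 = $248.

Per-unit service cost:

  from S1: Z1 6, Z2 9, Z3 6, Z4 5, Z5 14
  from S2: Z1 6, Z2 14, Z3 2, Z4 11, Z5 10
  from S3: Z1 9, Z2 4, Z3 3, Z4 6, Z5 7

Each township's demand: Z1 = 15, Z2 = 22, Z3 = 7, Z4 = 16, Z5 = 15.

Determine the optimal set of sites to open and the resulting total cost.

For any fixed open set, each township goes to its cheapest open site; total = fixed + service.
{S3}: Z1→S3 9·15=135, Z2→S3 4·22=88, Z3→S3 3·7=21, Z4→S3 6·16=96, Z5→S3 7·15=105. Service 445; fixed 248; total 693.
{S1}: Z1→S1 6·15=90, Z2→S1 9·22=198, Z3→S1 6·7=42, Z4→S1 5·16=80, Z5→S1 14·15=210. Service 620; fixed 79; total 699.
{S1, S3}: service 384 + fixed 327 = 711
{S1, S2, S3}: service 377 + fixed 580 = 957
No other subset beats 693.

Open S3 only; minimum total cost 693.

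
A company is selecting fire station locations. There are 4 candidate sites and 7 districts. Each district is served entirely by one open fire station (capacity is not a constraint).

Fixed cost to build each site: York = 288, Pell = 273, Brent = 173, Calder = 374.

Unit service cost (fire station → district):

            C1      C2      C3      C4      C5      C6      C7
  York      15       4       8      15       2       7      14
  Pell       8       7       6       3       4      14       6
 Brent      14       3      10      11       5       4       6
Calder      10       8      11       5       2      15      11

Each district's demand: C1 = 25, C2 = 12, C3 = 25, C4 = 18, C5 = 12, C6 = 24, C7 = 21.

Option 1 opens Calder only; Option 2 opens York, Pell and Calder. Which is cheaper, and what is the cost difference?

Option 1 is cheaper by 5.

Option 1: {Calder}: C1→Calder 10·25=250, C2→Calder 8·12=96, C3→Calder 11·25=275, C4→Calder 5·18=90, C5→Calder 2·12=24, C6→Calder 15·24=360, C7→Calder 11·21=231. Service 1326; fixed 374; total 1700.
Option 2: {York, Pell, Calder}: C1→Pell 8·25=200, C2→York 4·12=48, C3→Pell 6·25=150, C4→Pell 3·18=54, C5→York 2·12=24, C6→York 7·24=168, C7→Pell 6·21=126. Service 770; fixed 935; total 1705.
Difference: |1700 − 1705| = 5.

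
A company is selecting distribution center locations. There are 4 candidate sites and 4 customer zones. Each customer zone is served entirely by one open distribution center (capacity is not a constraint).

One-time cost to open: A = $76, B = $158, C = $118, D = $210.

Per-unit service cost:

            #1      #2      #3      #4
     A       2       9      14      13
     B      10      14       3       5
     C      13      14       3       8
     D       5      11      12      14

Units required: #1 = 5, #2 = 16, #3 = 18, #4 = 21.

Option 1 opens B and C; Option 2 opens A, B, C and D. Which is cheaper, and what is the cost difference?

Option 1: {B, C}: #1→B 10·5=50, #2→B 14·16=224, #3→B 3·18=54, #4→B 5·21=105. Service 433; fixed 276; total 709.
Option 2: {A, B, C, D}: #1→A 2·5=10, #2→A 9·16=144, #3→B 3·18=54, #4→B 5·21=105. Service 313; fixed 562; total 875.
Difference: |709 − 875| = 166.

Option 1 is cheaper by 166.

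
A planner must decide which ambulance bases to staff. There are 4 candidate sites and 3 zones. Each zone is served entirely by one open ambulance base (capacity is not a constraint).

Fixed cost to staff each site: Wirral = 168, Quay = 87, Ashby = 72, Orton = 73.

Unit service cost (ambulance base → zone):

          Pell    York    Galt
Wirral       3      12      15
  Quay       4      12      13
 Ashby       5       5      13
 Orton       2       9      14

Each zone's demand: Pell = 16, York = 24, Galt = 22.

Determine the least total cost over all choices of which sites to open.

For any fixed open set, each zone goes to its cheapest open site; total = fixed + service.
{Ashby}: Pell→Ashby 5·16=80, York→Ashby 5·24=120, Galt→Ashby 13·22=286. Service 486; fixed 72; total 558.
{Ashby, Orton}: Pell→Orton 2·16=32, York→Ashby 5·24=120, Galt→Ashby 13·22=286. Service 438; fixed 145; total 583.
{Quay, Ashby}: Pell→Quay 4·16=64, York→Ashby 5·24=120, Galt→Quay 13·22=286. Service 470; fixed 159; total 629.
{Wirral, Quay, Ashby, Orton}: service 438 + fixed 400 = 838
No other subset beats 558.

Minimum total cost: 558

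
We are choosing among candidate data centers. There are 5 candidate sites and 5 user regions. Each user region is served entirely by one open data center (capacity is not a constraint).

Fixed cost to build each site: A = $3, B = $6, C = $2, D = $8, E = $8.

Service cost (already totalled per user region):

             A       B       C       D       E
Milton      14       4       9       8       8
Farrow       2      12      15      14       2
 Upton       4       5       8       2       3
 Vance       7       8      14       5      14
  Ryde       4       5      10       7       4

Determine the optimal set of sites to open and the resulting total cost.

For any fixed open set, each user region goes to its cheapest open site; total = fixed + service.
{A, B}: Milton→B 4, Farrow→A 2, Upton→A 4, Vance→A 7, Ryde→A 4. Service 21; fixed 9; total 30.
{A, C}: service 26 + fixed 5 = 31
{A, B, C}: service 21 + fixed 11 = 32
{A, B, C, D, E}: Milton→B 4, Farrow→A 2, Upton→D 2, Vance→D 5, Ryde→A 4. Service 17; fixed 27; total 44.
No other subset beats 30.

Open A and B; minimum total cost 30.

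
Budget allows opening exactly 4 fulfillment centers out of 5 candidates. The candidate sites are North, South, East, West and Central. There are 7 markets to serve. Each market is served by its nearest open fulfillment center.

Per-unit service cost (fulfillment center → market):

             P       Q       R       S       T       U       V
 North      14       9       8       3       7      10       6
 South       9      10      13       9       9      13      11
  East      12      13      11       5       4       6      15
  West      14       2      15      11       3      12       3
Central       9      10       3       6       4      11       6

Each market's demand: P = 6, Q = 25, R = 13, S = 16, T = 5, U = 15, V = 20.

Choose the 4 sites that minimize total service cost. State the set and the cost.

Choose North, East, West and Central; total service cost 356.

With exactly 4 open, each market uses its cheapest among the chosen.
{North, East, West, Central}: P→Central 9·6=54, Q→West 2·25=50, R→Central 3·13=39, S→North 3·16=48, T→West 3·5=15, U→East 6·15=90, V→West 3·20=60. Service cost 356.
{South, East, West, Central}: service cost 388
{North, South, West, Central}: service cost 416
Among all 5 size-4 choices, {North, East, West, Central} is lowest.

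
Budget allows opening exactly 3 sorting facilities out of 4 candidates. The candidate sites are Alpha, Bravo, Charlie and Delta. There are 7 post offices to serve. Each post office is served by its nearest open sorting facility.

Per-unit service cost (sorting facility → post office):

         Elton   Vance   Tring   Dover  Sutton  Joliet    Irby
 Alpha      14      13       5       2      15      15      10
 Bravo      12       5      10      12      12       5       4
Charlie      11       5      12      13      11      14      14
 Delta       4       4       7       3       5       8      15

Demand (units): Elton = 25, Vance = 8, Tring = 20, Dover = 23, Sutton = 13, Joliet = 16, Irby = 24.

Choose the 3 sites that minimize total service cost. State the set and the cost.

Choose Alpha, Bravo and Delta; total service cost 519.

With exactly 3 open, each post office uses its cheapest among the chosen.
{Alpha, Bravo, Delta}: Elton→Delta 4·25=100, Vance→Delta 4·8=32, Tring→Alpha 5·20=100, Dover→Alpha 2·23=46, Sutton→Delta 5·13=65, Joliet→Bravo 5·16=80, Irby→Bravo 4·24=96. Service cost 519.
{Bravo, Charlie, Delta}: service cost 582
{Alpha, Charlie, Delta}: service cost 711
Among all 4 size-3 choices, {Alpha, Bravo, Delta} is lowest.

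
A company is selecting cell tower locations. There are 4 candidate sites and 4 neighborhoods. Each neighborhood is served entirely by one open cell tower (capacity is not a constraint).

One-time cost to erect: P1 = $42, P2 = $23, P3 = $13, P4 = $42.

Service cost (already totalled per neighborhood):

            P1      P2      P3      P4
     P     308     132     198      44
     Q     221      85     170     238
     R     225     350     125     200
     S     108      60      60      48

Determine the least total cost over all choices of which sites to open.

For any fixed open set, each neighborhood goes to its cheapest open site; total = fixed + service.
{P2, P3, P4}: P→P4 44, Q→P2 85, R→P3 125, S→P4 48. Service 302; fixed 78; total 380.
{P1, P2, P3, P4}: service 302 + fixed 120 = 422
{P2, P3}: service 402 + fixed 36 = 438
{P3}: P→P3 198, Q→P3 170, R→P3 125, S→P3 60. Service 553; fixed 13; total 566.
No other subset beats 380.

Minimum total cost: 380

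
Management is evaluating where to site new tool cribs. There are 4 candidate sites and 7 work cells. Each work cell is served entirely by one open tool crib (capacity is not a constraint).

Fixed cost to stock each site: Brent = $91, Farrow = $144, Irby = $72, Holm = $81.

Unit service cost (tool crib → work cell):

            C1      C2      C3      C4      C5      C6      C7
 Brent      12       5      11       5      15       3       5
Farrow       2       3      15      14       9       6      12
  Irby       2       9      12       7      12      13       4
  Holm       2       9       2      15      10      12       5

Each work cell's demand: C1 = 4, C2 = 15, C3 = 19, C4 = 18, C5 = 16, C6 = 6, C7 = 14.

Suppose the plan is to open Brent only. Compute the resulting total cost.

Total cost: 841

Each work cell is assigned to its cheapest site among the open ones.
{Brent}: C1→Brent 12·4=48, C2→Brent 5·15=75, C3→Brent 11·19=209, C4→Brent 5·18=90, C5→Brent 15·16=240, C6→Brent 3·6=18, C7→Brent 5·14=70. Service 750; fixed 91; total 841.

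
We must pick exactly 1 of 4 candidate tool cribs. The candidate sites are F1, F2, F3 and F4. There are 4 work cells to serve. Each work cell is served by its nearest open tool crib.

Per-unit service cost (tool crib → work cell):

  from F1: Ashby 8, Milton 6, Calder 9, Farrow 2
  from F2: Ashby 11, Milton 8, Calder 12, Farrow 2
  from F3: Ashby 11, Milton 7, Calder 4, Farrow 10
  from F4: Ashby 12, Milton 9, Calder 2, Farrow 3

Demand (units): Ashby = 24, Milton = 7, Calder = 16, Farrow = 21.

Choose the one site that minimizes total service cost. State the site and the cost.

With exactly 1 open, each work cell uses its cheapest among the chosen.
{F1}: Ashby→F1 8·24=192, Milton→F1 6·7=42, Calder→F1 9·16=144, Farrow→F1 2·21=42. Service cost 420.
{F4}: service cost 446
{F2}: service cost 554
Among all 4 size-1 choices, {F1} is lowest.

Choose F1 only; total service cost 420.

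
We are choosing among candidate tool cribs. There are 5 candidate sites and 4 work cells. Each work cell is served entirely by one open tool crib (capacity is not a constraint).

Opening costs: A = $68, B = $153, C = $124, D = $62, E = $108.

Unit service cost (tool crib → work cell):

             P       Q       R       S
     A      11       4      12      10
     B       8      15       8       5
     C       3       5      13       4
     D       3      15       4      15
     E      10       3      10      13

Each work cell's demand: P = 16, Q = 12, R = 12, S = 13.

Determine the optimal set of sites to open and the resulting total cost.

For any fixed open set, each work cell goes to its cheapest open site; total = fixed + service.
{C, D}: P→C 3·16=48, Q→C 5·12=60, R→D 4·12=48, S→C 4·13=52. Service 208; fixed 186; total 394.
{A, D}: service 274 + fixed 130 = 404
{C}: P→C 3·16=48, Q→C 5·12=60, R→C 13·12=156, S→C 4·13=52. Service 316; fixed 124; total 440.
{A, B, C, D, E}: P→C 3·16=48, Q→E 3·12=36, R→D 4·12=48, S→C 4·13=52. Service 184; fixed 515; total 699.
No other subset beats 394.

Open C and D; minimum total cost 394.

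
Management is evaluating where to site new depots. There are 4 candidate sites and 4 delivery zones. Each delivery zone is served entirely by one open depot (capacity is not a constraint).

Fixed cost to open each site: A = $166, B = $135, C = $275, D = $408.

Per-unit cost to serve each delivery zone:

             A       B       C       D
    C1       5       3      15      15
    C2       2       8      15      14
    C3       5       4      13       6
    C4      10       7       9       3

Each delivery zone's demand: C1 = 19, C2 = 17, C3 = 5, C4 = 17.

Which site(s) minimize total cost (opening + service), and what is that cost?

For any fixed open set, each delivery zone goes to its cheapest open site; total = fixed + service.
{B}: C1→B 3·19=57, C2→B 8·17=136, C3→B 4·5=20, C4→B 7·17=119. Service 332; fixed 135; total 467.
{A}: C1→A 5·19=95, C2→A 2·17=34, C3→A 5·5=25, C4→A 10·17=170. Service 324; fixed 166; total 490.
{A, B}: C1→B 3·19=57, C2→A 2·17=34, C3→B 4·5=20, C4→B 7·17=119. Service 230; fixed 301; total 531.
{A, B, C, D}: service 162 + fixed 984 = 1146
No other subset beats 467.

Open B only; minimum total cost 467.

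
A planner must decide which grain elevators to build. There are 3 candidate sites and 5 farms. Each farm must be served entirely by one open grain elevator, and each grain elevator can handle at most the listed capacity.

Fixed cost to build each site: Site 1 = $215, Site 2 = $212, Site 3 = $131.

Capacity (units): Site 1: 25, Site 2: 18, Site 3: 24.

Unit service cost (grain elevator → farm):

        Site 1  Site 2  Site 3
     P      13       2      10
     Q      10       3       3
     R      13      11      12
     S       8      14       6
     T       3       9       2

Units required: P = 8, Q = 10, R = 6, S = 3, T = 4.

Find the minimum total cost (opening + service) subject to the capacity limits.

Minimum total cost: 481

Open {Site 2, Site 3}: P→Site 2 2·8=16, Q→Site 3 3·10=30, R→Site 2 11·6=66, S→Site 3 6·3=18, T→Site 3 2·4=8.
Loads: Site 2 carries 14/18, Site 3 carries 17/24. Service 138; fixed 343; total 481.
Next best feasible plan costs 487.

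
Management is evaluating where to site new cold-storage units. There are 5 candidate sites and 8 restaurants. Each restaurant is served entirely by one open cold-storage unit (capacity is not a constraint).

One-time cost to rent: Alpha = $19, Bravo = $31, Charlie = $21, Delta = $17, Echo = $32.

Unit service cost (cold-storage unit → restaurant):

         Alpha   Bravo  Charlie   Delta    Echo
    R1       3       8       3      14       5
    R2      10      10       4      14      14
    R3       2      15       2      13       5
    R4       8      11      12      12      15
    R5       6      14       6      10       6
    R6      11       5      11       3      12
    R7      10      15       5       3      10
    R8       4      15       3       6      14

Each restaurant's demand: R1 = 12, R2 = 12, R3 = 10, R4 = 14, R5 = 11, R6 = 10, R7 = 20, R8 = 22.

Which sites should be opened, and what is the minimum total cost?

For any fixed open set, each restaurant goes to its cheapest open site; total = fixed + service.
{Alpha, Charlie, Delta}: R1→Alpha 3·12=36, R2→Charlie 4·12=48, R3→Alpha 2·10=20, R4→Alpha 8·14=112, R5→Alpha 6·11=66, R6→Delta 3·10=30, R7→Delta 3·20=60, R8→Charlie 3·22=66. Service 438; fixed 57; total 495.
{Alpha, Bravo, Charlie, Delta}: service 438 + fixed 88 = 526
{Alpha, Charlie, Delta, Echo}: service 438 + fixed 89 = 527
{Alpha, Bravo, Charlie, Delta, Echo}: service 438 + fixed 120 = 558
No other subset beats 495.

Open Alpha, Charlie and Delta; minimum total cost 495.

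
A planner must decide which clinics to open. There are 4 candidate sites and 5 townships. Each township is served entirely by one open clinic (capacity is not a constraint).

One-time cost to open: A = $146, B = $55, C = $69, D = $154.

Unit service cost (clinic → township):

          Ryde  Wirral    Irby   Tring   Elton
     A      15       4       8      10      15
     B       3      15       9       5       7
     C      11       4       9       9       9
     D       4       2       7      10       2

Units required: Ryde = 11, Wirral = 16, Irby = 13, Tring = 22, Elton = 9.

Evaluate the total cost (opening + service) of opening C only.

Each township is assigned to its cheapest site among the open ones.
{C}: Ryde→C 11·11=121, Wirral→C 4·16=64, Irby→C 9·13=117, Tring→C 9·22=198, Elton→C 9·9=81. Service 581; fixed 69; total 650.

Total cost: 650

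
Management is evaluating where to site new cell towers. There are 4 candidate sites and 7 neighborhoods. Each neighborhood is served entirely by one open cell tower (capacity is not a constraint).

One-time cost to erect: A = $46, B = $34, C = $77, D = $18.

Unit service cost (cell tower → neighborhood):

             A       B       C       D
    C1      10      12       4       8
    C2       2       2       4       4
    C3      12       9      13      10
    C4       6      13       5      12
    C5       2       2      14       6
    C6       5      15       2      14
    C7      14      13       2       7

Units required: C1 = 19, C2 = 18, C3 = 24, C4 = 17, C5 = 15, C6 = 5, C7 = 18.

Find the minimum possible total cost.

Minimum total cost: 600

For any fixed open set, each neighborhood goes to its cheapest open site; total = fixed + service.
{B, C}: C1→C 4·19=76, C2→B 2·18=36, C3→B 9·24=216, C4→C 5·17=85, C5→B 2·15=30, C6→C 2·5=10, C7→C 2·18=36. Service 489; fixed 111; total 600.
{B, C, D}: C1→C 4·19=76, C2→B 2·18=36, C3→B 9·24=216, C4→C 5·17=85, C5→B 2·15=30, C6→C 2·5=10, C7→C 2·18=36. Service 489; fixed 129; total 618.
{A, B, C}: C1→C 4·19=76, C2→A 2·18=36, C3→B 9·24=216, C4→C 5·17=85, C5→A 2·15=30, C6→C 2·5=10, C7→C 2·18=36. Service 489; fixed 157; total 646.
{A, B, C, D}: service 489 + fixed 175 = 664
(All 15 nonempty subsets were checked; B and C is lowest.)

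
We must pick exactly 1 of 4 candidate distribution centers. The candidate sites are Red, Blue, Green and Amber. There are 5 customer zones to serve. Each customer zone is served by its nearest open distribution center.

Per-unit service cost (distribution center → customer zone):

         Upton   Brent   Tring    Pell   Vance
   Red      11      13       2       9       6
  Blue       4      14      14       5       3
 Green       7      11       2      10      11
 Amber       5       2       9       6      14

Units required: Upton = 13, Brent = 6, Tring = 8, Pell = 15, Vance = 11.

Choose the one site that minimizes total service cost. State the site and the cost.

With exactly 1 open, each customer zone uses its cheapest among the chosen.
{Blue}: Upton→Blue 4·13=52, Brent→Blue 14·6=84, Tring→Blue 14·8=112, Pell→Blue 5·15=75, Vance→Blue 3·11=33. Service cost 356.
{Amber}: service cost 393
{Red}: service cost 438
Among all 4 size-1 choices, {Blue} is lowest.

Choose Blue only; total service cost 356.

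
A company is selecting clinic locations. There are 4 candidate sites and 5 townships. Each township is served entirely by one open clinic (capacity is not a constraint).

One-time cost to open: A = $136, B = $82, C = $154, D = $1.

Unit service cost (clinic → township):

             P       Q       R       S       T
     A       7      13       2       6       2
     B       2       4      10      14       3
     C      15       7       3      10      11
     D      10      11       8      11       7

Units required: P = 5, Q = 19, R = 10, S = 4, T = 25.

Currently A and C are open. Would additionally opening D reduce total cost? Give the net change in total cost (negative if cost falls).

Current service cost with {A, C}: 262.
Adding D: each township re-picks its cheapest; new service cost 262, saving 0.
Extra fixed cost: 1. Net change = 1 − 0 = 1.
(Totals: 552 → 553.)

No — net change +1 (cost rises by 1).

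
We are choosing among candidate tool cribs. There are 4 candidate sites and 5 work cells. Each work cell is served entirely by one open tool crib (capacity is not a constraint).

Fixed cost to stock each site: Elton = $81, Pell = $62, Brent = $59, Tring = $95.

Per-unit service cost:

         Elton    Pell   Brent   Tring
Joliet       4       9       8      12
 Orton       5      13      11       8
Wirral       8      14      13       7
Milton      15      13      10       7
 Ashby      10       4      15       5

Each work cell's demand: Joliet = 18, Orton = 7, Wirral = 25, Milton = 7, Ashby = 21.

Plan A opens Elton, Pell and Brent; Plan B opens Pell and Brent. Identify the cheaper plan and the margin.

Plan A: {Elton, Pell, Brent}: Joliet→Elton 4·18=72, Orton→Elton 5·7=35, Wirral→Elton 8·25=200, Milton→Brent 10·7=70, Ashby→Pell 4·21=84. Service 461; fixed 202; total 663.
Plan B: {Pell, Brent}: Joliet→Brent 8·18=144, Orton→Brent 11·7=77, Wirral→Brent 13·25=325, Milton→Brent 10·7=70, Ashby→Pell 4·21=84. Service 700; fixed 121; total 821.
Difference: |663 − 821| = 158.

Plan A is cheaper by 158.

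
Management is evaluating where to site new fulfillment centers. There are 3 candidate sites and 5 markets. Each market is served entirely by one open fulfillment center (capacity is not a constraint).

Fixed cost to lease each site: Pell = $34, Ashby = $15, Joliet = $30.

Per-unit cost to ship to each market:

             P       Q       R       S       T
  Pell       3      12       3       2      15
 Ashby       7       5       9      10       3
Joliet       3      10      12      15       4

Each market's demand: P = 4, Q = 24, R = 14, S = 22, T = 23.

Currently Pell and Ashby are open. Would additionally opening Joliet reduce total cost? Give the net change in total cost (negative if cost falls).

Current service cost with {Pell, Ashby}: 287.
Adding Joliet: each market re-picks its cheapest; new service cost 287, saving 0.
Extra fixed cost: 30. Net change = 30 − 0 = 30.
(Totals: 336 → 366.)

No — net change +30 (cost rises by 30).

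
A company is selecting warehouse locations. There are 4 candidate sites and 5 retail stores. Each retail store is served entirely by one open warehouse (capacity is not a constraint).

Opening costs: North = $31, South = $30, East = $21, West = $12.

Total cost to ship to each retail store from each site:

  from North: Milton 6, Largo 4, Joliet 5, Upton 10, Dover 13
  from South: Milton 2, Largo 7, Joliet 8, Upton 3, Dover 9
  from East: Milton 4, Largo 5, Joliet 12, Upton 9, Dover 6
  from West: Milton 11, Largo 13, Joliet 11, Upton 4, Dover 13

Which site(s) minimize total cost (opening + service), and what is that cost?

Open East only; minimum total cost 57.

For any fixed open set, each retail store goes to its cheapest open site; total = fixed + service.
{East}: Milton→East 4, Largo→East 5, Joliet→East 12, Upton→East 9, Dover→East 6. Service 36; fixed 21; total 57.
{South}: service 29 + fixed 30 = 59
{East, West}: service 30 + fixed 33 = 63
{North, South, East, West}: service 20 + fixed 94 = 114
(All 15 nonempty subsets were checked; East only is lowest.)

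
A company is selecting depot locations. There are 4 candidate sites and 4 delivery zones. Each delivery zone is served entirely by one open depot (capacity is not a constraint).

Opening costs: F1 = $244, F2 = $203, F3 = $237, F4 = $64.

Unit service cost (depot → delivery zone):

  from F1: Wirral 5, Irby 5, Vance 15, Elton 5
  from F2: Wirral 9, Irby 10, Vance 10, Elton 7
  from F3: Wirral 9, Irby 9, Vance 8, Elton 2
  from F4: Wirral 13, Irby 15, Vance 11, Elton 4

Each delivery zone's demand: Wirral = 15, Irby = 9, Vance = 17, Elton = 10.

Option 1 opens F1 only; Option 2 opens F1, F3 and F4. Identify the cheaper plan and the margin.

Option 1: {F1}: Wirral→F1 5·15=75, Irby→F1 5·9=45, Vance→F1 15·17=255, Elton→F1 5·10=50. Service 425; fixed 244; total 669.
Option 2: {F1, F3, F4}: Wirral→F1 5·15=75, Irby→F1 5·9=45, Vance→F3 8·17=136, Elton→F3 2·10=20. Service 276; fixed 545; total 821.
Difference: |669 − 821| = 152.

Option 1 is cheaper by 152.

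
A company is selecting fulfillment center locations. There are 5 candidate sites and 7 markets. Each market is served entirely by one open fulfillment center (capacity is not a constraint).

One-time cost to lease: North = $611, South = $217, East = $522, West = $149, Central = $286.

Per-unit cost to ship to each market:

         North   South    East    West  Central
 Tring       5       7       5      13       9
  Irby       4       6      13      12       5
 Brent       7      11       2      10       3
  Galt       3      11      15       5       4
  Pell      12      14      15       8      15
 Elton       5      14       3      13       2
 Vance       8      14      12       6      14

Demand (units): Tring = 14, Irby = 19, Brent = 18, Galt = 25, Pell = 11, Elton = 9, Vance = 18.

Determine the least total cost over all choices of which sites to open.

For any fixed open set, each market goes to its cheapest open site; total = fixed + service.
{West, Central}: Tring→Central 9·14=126, Irby→Central 5·19=95, Brent→Central 3·18=54, Galt→Central 4·25=100, Pell→West 8·11=88, Elton→Central 2·9=18, Vance→West 6·18=108. Service 589; fixed 435; total 1024.
{Central}: service 810 + fixed 286 = 1096
{West}: Tring→West 13·14=182, Irby→West 12·19=228, Brent→West 10·18=180, Galt→West 5·25=125, Pell→West 8·11=88, Elton→West 13·9=117, Vance→West 6·18=108. Service 1028; fixed 149; total 1177.
{North, South, East, West, Central}: Tring→North 5·14=70, Irby→North 4·19=76, Brent→East 2·18=36, Galt→North 3·25=75, Pell→West 8·11=88, Elton→Central 2·9=18, Vance→West 6·18=108. Service 471; fixed 1785; total 2256.
No other subset beats 1024.

Minimum total cost: 1024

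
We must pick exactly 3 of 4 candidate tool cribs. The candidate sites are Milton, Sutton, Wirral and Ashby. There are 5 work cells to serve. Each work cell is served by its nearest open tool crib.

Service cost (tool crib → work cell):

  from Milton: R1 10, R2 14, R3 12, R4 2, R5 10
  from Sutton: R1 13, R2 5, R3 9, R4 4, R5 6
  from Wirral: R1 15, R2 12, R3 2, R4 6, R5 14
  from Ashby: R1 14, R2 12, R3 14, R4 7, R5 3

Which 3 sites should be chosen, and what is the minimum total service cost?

Choose Milton, Sutton and Wirral; total service cost 25.

With exactly 3 open, each work cell uses its cheapest among the chosen.
{Milton, Sutton, Wirral}: R1→Milton 10, R2→Sutton 5, R3→Wirral 2, R4→Milton 2, R5→Sutton 6. Service cost 25.
{Sutton, Wirral, Ashby}: service cost 27
{Milton, Sutton, Ashby}: service cost 29
Among all 4 size-3 choices, {Milton, Sutton, Wirral} is lowest.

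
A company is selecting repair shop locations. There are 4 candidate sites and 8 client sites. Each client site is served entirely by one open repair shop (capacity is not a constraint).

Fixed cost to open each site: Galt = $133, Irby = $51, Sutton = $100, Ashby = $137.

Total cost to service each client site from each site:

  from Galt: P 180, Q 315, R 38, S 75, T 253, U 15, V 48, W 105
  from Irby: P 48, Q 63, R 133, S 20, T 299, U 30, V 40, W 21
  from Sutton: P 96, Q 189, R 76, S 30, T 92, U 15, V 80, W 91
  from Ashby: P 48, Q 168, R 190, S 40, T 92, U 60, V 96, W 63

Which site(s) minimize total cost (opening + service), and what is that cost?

Open Irby and Sutton; minimum total cost 526.

For any fixed open set, each client site goes to its cheapest open site; total = fixed + service.
{Irby, Sutton}: P→Irby 48, Q→Irby 63, R→Sutton 76, S→Irby 20, T→Sutton 92, U→Sutton 15, V→Irby 40, W→Irby 21. Service 375; fixed 151; total 526.
{Galt, Irby, Sutton}: P→Irby 48, Q→Irby 63, R→Galt 38, S→Irby 20, T→Sutton 92, U→Galt 15, V→Irby 40, W→Irby 21. Service 337; fixed 284; total 621.
{Irby, Ashby}: service 447 + fixed 188 = 635
{Galt, Irby, Sutton, Ashby}: service 337 + fixed 421 = 758
No other subset beats 526.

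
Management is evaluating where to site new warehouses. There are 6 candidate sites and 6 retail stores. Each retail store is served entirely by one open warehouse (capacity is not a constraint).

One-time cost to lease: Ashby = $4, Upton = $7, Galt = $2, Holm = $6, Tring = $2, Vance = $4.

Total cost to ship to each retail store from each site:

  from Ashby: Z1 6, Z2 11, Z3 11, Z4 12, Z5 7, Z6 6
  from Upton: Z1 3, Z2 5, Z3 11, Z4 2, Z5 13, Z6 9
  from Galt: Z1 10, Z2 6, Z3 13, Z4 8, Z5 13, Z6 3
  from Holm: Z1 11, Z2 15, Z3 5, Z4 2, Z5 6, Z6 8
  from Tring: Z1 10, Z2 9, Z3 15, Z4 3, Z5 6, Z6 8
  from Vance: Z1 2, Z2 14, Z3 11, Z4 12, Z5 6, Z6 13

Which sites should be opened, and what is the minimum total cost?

Open Galt, Holm and Vance; minimum total cost 36.

For any fixed open set, each retail store goes to its cheapest open site; total = fixed + service.
{Galt, Holm, Vance}: Z1→Vance 2, Z2→Galt 6, Z3→Holm 5, Z4→Holm 2, Z5→Holm 6, Z6→Galt 3. Service 24; fixed 12; total 36.
{Galt, Holm, Tring, Vance}: service 24 + fixed 14 = 38
{Upton, Galt, Holm}: Z1→Upton 3, Z2→Upton 5, Z3→Holm 5, Z4→Upton 2, Z5→Holm 6, Z6→Galt 3. Service 24; fixed 15; total 39.
{Ashby, Upton, Galt, Holm, Tring, Vance}: service 23 + fixed 25 = 48
No other subset beats 36.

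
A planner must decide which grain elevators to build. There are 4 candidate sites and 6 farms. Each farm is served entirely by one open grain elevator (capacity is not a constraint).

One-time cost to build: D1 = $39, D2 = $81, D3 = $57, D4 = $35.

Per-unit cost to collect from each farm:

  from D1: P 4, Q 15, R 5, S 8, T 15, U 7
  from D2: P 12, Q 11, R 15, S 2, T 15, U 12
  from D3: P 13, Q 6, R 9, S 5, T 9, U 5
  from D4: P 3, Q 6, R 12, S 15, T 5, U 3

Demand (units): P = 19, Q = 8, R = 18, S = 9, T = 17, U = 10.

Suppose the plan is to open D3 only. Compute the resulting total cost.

Each farm is assigned to its cheapest site among the open ones.
{D3}: P→D3 13·19=247, Q→D3 6·8=48, R→D3 9·18=162, S→D3 5·9=45, T→D3 9·17=153, U→D3 5·10=50. Service 705; fixed 57; total 762.

Total cost: 762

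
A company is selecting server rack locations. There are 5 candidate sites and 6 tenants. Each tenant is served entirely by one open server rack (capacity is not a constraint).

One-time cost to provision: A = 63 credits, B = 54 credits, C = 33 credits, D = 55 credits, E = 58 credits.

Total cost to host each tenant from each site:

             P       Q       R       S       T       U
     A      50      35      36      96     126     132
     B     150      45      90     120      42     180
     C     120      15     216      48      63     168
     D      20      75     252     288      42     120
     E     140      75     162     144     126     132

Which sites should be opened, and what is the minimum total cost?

For any fixed open set, each tenant goes to its cheapest open site; total = fixed + service.
{A, C, D}: P→D 20, Q→C 15, R→A 36, S→C 48, T→D 42, U→D 120. Service 281; fixed 151; total 432.
{A, C}: service 344 + fixed 96 = 440
{A, D}: P→D 20, Q→A 35, R→A 36, S→A 96, T→D 42, U→D 120. Service 349; fixed 118; total 467.
{A, B, C, D, E}: service 281 + fixed 263 = 544
No other subset beats 432.

Open A, C and D; minimum total cost 432.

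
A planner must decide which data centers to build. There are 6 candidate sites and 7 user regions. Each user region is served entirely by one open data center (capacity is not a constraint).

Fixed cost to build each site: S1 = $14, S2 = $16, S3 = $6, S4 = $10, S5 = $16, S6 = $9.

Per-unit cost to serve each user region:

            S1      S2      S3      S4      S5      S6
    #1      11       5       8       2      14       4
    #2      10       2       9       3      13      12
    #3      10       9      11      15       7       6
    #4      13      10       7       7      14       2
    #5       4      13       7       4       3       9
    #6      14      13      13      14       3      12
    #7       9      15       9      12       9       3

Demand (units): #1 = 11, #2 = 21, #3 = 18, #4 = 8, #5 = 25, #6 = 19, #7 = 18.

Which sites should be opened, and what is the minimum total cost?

Open S2, S4, S5 and S6; minimum total cost 425.

For any fixed open set, each user region goes to its cheapest open site; total = fixed + service.
{S2, S4, S5, S6}: #1→S4 2·11=22, #2→S2 2·21=42, #3→S6 6·18=108, #4→S6 2·8=16, #5→S5 3·25=75, #6→S5 3·19=57, #7→S6 3·18=54. Service 374; fixed 51; total 425.
{S4, S5, S6}: service 395 + fixed 35 = 430
{S2, S3, S4, S5, S6}: #1→S4 2·11=22, #2→S2 2·21=42, #3→S6 6·18=108, #4→S6 2·8=16, #5→S5 3·25=75, #6→S5 3·19=57, #7→S6 3·18=54. Service 374; fixed 57; total 431.
{S1, S2, S3, S4, S5, S6}: #1→S4 2·11=22, #2→S2 2·21=42, #3→S6 6·18=108, #4→S6 2·8=16, #5→S5 3·25=75, #6→S5 3·19=57, #7→S6 3·18=54. Service 374; fixed 71; total 445.
No other subset beats 425.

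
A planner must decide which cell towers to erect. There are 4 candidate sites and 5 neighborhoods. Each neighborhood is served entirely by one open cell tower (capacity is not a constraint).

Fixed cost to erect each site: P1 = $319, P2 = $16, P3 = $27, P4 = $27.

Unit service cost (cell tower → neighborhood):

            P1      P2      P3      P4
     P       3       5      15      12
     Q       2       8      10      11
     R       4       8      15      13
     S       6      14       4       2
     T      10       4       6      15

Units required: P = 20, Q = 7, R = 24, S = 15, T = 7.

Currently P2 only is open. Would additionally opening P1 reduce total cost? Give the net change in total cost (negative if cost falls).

No — net change +21 (cost rises by 21).

Current service cost with {P2}: 586.
Adding P1: each neighborhood re-picks its cheapest; new service cost 288, saving 298.
Extra fixed cost: 319. Net change = 319 − 298 = 21.
(Totals: 602 → 623.)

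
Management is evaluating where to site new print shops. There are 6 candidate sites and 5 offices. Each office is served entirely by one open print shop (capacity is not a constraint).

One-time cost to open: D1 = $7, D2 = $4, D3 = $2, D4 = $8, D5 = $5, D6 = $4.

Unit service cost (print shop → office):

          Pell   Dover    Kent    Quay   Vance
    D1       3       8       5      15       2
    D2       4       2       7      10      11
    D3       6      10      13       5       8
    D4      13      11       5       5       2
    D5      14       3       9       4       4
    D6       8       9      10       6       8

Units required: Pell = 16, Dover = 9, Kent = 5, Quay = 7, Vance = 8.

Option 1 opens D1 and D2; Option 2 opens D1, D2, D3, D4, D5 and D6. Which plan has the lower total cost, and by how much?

Option 2 is cheaper by 23.

Option 1: {D1, D2}: Pell→D1 3·16=48, Dover→D2 2·9=18, Kent→D1 5·5=25, Quay→D2 10·7=70, Vance→D1 2·8=16. Service 177; fixed 11; total 188.
Option 2: {D1, D2, D3, D4, D5, D6}: Pell→D1 3·16=48, Dover→D2 2·9=18, Kent→D1 5·5=25, Quay→D5 4·7=28, Vance→D1 2·8=16. Service 135; fixed 30; total 165.
Difference: |188 − 165| = 23.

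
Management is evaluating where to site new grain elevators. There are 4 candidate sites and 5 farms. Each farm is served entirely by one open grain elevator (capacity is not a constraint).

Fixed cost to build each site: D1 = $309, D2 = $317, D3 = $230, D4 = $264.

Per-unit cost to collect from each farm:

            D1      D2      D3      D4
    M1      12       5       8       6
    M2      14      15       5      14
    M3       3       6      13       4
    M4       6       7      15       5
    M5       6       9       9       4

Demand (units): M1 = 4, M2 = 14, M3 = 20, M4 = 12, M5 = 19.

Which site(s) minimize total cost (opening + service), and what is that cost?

Open D4 only; minimum total cost 700.

For any fixed open set, each farm goes to its cheapest open site; total = fixed + service.
{D4}: M1→D4 6·4=24, M2→D4 14·14=196, M3→D4 4·20=80, M4→D4 5·12=60, M5→D4 4·19=76. Service 436; fixed 264; total 700.
{D1}: M1→D1 12·4=48, M2→D1 14·14=196, M3→D1 3·20=60, M4→D1 6·12=72, M5→D1 6·19=114. Service 490; fixed 309; total 799.
{D3, D4}: service 310 + fixed 494 = 804
{D1, D2, D3, D4}: M1→D2 5·4=20, M2→D3 5·14=70, M3→D1 3·20=60, M4→D4 5·12=60, M5→D4 4·19=76. Service 286; fixed 1120; total 1406.
No other subset beats 700.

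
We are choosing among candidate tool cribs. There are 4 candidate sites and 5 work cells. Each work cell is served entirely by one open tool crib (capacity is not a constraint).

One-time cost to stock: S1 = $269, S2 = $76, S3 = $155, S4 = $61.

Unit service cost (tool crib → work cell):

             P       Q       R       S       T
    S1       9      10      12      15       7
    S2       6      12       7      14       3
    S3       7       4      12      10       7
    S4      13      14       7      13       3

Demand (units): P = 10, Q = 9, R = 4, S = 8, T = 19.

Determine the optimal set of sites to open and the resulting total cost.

Open S2 only; minimum total cost 441.

For any fixed open set, each work cell goes to its cheapest open site; total = fixed + service.
{S2}: P→S2 6·10=60, Q→S2 12·9=108, R→S2 7·4=28, S→S2 14·8=112, T→S2 3·19=57. Service 365; fixed 76; total 441.
{S3, S4}: service 271 + fixed 216 = 487
{S2, S3}: service 261 + fixed 231 = 492
{S1, S2, S3, S4}: service 261 + fixed 561 = 822
No other subset beats 441.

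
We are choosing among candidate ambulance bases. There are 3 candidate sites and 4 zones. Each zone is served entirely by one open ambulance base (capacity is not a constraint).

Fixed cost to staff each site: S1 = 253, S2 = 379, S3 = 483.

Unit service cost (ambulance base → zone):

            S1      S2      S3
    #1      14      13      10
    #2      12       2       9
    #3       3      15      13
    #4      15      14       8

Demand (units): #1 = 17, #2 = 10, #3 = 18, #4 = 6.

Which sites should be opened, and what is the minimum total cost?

For any fixed open set, each zone goes to its cheapest open site; total = fixed + service.
{S1}: #1→S1 14·17=238, #2→S1 12·10=120, #3→S1 3·18=54, #4→S1 15·6=90. Service 502; fixed 253; total 755.
{S2}: service 595 + fixed 379 = 974
{S1, S2}: service 379 + fixed 632 = 1011
{S1, S2, S3}: service 292 + fixed 1115 = 1407
No other subset beats 755.

Open S1 only; minimum total cost 755.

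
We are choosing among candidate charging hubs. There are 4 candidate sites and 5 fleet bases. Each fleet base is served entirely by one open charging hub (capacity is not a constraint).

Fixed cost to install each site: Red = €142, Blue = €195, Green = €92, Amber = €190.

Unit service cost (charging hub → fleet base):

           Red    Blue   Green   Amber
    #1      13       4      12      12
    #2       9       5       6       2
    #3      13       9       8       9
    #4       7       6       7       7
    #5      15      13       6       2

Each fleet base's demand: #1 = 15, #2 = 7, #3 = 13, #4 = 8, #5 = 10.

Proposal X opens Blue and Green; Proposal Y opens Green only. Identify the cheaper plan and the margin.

Proposal X: {Blue, Green}: #1→Blue 4·15=60, #2→Blue 5·7=35, #3→Green 8·13=104, #4→Blue 6·8=48, #5→Green 6·10=60. Service 307; fixed 287; total 594.
Proposal Y: {Green}: #1→Green 12·15=180, #2→Green 6·7=42, #3→Green 8·13=104, #4→Green 7·8=56, #5→Green 6·10=60. Service 442; fixed 92; total 534.
Difference: |594 − 534| = 60.

Proposal Y is cheaper by 60.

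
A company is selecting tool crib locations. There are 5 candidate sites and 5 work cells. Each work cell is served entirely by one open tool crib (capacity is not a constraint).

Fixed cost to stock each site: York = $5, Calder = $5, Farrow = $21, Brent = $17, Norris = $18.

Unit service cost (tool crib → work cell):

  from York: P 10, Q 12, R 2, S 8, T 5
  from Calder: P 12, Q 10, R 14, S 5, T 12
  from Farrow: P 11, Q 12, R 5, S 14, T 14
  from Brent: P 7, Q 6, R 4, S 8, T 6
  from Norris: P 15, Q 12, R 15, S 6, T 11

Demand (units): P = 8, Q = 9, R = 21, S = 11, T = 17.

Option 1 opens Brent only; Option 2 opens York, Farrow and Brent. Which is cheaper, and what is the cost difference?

Option 1: {Brent}: P→Brent 7·8=56, Q→Brent 6·9=54, R→Brent 4·21=84, S→Brent 8·11=88, T→Brent 6·17=102. Service 384; fixed 17; total 401.
Option 2: {York, Farrow, Brent}: P→Brent 7·8=56, Q→Brent 6·9=54, R→York 2·21=42, S→York 8·11=88, T→York 5·17=85. Service 325; fixed 43; total 368.
Difference: |401 − 368| = 33.

Option 2 is cheaper by 33.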